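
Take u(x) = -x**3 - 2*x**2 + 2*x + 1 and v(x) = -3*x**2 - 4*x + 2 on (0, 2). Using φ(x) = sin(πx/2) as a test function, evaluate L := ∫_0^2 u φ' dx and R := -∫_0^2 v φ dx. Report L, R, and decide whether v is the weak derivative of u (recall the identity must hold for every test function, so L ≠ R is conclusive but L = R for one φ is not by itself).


LHS = -96/π^3 + 32/π, RHS = -96/π^3 + 32/π. Yes, v = u' weakly.

u(x) = -x**3 - 2*x**2 + 2*x + 1, classical derivative u'(x) = -3*x**2 - 4*x + 2.
φ(x) = sin(πx/2), so φ'(x) = π*cos(π*x/2)/2.
Note φ(0) = φ(2) = 0, so the boundary term u·φ vanishes.
LHS = ∫_0^2 u(x) φ'(x) dx = ∫_0^2 (-π*x^3*cos(π*x/2)/2 - π*x^2*cos(π*x/2) + π*x*cos(π*x/2) + π*cos(π*x/2)/2) dx. Term by term:
  ∫_0^2 π*cos(π*x/2)/2 dx = 0;  ∫_0^2 π*x*cos(π*x/2) dx = -8/π;  ∫_0^2 -π*x^2*cos(π*x/2) dx = 16/π;
  ∫_0^2 -π*x^3*cos(π*x/2)/2 dx = -96/π^3 + 24/π.
Sum: 0 − 8/π + 16/π + -96/π^3 + 24/π = -96/π^3 + 32/π.
So LHS = -96/π^3 + 32/π.
∫_0^2 v(x) φ(x) dx = ∫_0^2 (-3*x^2*sin(π*x/2) - 4*x*sin(π*x/2) + 2*sin(π*x/2)) dx. Term by term:
  ∫_0^2 2*sin(π*x/2) dx = 8/π;  ∫_0^2 -4*x*sin(π*x/2) dx = -16/π;  ∫_0^2 -3*x^2*sin(π*x/2) dx = -24/π + 96/π^3.
Sum: 8/π − 16/π + -24/π + 96/π^3 = -32/π + 96/π^3.
So RHS = -∫_0^2 v(x) φ(x) dx = -96/π^3 + 32/π.
LHS = RHS, so the identity holds for this test φ.
Moreover u is smooth here and v(x) = u'(x) = -3*x**2 - 4*x + 2 pointwise, so the identity holds for every test function. Hence v is the weak derivative of u.


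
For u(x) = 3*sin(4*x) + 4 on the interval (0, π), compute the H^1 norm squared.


||u||_{H^1(0,π)}^2 = 185*π/2

u'(x) = 12*cos(4*x).
Expand u² and (u')² and integrate term by term on (0, π), using: for integers n ≥ 1, ∫_0^π sin²(nx) dx = ∫_0^π cos²(nx) dx = π/2; for n ≠ n', ∫_0^π sin(nx)sin(n'x) dx = ∫_0^π cos(nx)cos(n'x) dx = 0; and by product-to-sum, ∫_0^π sin(nx)cos(n'x) dx = ½∫_0^π [sin((n+n')x) + sin((n−n')x)] dx, which is 0 when n+n' is even and 2n/(n²−n'²) when n+n' is odd (it need not vanish on (0, π)). For the constant mode: ∫_0^π 1 dx = π, ∫_0^π cos(nx) dx = 0, ∫_0^π sin(nx) dx = (1−(−1)^n)/n.
  u² squared terms: (4)²·∫1 dx = 16·π = 16*π;  (3)²·∫sin(4x)² dx = 9·π/2 = 9*π/2.
  u² cross terms: 2·(4)·(3)·∫1·sin(4x) dx = 24·(0) = 0.
  So ∫_0^π u² dx = 16*π + 9*π/2 + 0 = 41*π/2.
  (u')² squared terms: (12)²·∫cos(4x)² dx = 144·π/2 = 72*π.
  So ∫_0^π (u')² dx = 72*π.
||u||_{H^1}^2 = (41*π/2) + (72*π) = 185*π/2.


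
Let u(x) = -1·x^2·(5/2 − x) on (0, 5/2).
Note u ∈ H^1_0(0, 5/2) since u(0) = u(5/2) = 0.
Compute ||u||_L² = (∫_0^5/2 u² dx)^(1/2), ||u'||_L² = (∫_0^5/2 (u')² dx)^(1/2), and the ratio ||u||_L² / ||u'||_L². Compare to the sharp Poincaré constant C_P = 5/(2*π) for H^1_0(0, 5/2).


||u||_L² / ||u'||_L² = 5*sqrt(14)/28 < C_P = 5/(2*π).

u(x) = -1·x^2·(5/2 − x), so u'(x) = x*(3*x - 5).
u(x) = -1·x^2·(5/2 − x) vanishes at x = 0 and x = 5/2, so u ∈ H^1_0(0, 5/2). Differentiate via the product rule and integrate the resulting polynomials term by term.
  ∫_0^5/2 u² dx = ∫_0^5/2 (x^6 - 5*x^5 + 25*x^4/4) dx. Term by term:
    ∫_0^5/2 x^6 dx = 78125/896;  ∫_0^5/2 -5*x^5 dx = -78125/384;  ∫_0^5/2 25*x^4/4 dx = 15625/128.
  Sum: 78125/896 − 78125/384 + 15625/128 = 15625/2688.
  ∫_0^5/2 (u')² dx = ∫_0^5/2 (9*x^4 - 30*x^3 + 25*x^2) dx. Term by term:
    ∫_0^5/2 9*x^4 dx = 5625/32;  ∫_0^5/2 -30*x^3 dx = -9375/32;  ∫_0^5/2 25*x^2 dx = 3125/24.
  Sum: 5625/32 − 9375/32 + 3125/24 = 625/48.
∫_0^5/2 u² dx = 15625/2688, so ||u||_L² = 125*sqrt(42)/336.
∫_0^5/2 (u')² dx = 625/48, so ||u'||_L² = 25*sqrt(3)/12.
Ratio ||u||_L² / ||u'||_L² = 5*sqrt(14)/28.
Sharp Poincaré constant on H^1_0(0, 5/2) is C_P = L/π = 5/(2*π), achieved by sin(2*π/5·x).
A polynomial bump cannot attain the sharp Poincaré constant (only the first sine eigenfunction does), so the ratio is strictly less than C_P, consistent with ||u||_L² ≤ C_P ||u'||_L².


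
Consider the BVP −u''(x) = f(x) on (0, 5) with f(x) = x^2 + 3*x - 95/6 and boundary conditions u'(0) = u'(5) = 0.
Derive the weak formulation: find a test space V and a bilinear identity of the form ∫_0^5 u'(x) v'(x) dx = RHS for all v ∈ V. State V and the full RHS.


V = H^1(0, 5) (no boundary constraint on v; u is determined up to an additive constant); weak form: ∫_0^5 u'v' dx = ∫_0^5 (x^2 + 3*x - 95/6) v dx for all v ∈ V.

Multiply both sides by a test function v and integrate from 0 to 5:
  ∫_0^5 −u''(x) v(x) dx = ∫_0^5 f(x) v(x) dx.
Integrate the LHS by parts once:
  ∫_0^5 −u'' v dx = −[u'(x) v(x)]_0^5 + ∫_0^5 u'(x) v'(x) dx.
Thus ∫_0^5 u'(x) v'(x) dx = ∫_0^5 f(x) v(x) dx + [u'(x) v(x)]_0^5.
Choose V so that boundary terms are either known or forced to vanish.
u has homogeneous Neumann: u'(0) = u'(5) = 0. So [u' v]_0^5 = 0·v(5) − 0·v(0) = 0 for any v; take V = H^1(0, 5).
Weak formulation: find u (satisfying any essential BC) such that ∫_0^5 u'(x) v'(x) dx = ∫_0^5 f v dx for all v ∈ V (homogeneous Neumann, so boundary terms vanish).
Substituting f(x) = x^2 + 3*x - 95/6, the right-hand side is ∫_0^5 (x^2 + 3*x - 95/6) v dx.
Compatibility check (pure Neumann): taking v ≡ 1 ∈ V gives 0 = ∫_0^5 f dx + (0) − (0), i.e. ∫_0^5 f dx must equal u'(0) − u'(5) = 0. Indeed ∫_0^5 (x^2 + 3*x - 95/6) dx = 0, so the data are compatible. The solution is then unique only up to an additive constant (fix it e.g. by requiring ∫_0^5 u dx = 0).


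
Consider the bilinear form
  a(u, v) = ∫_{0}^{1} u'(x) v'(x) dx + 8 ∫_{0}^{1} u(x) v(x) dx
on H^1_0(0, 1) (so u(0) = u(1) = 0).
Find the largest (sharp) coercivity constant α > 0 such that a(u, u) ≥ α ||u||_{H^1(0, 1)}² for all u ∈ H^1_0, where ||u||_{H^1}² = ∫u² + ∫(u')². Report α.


α = 1

Coercivity of a(·,·) on H^1_0(0, 1) means a(u, u) ≥ α ||u||_{H^1}² for every u ∈ H^1_0.
The interval has length L = 1, and Poincaré/coercivity depend only on L. Here a(u, u) = ∫(u')² + (8)·∫u².
Here c = 8 ≥ 1, so a(u,u) = ∫(u')² + c∫u² ≥ ∫(u')² + ∫u² = ||u||_{H^1}², i.e. α = 1 works. No larger α is possible: a(u,u) ≥ α||u||_{H^1}² means (1−α)∫(u')² ≥ (α−c)∫u², and for the modes u_n = sin(nπ(x−x₀)/L) (x₀ the left endpoint) one has ∫u_n²/∫(u_n')² = (L/(nπ))² → 0, so a(u_n,u_n)/||u_n||_{H^1}² → 1. Hence the optimal constant is α = 1.
Therefore α = 1.


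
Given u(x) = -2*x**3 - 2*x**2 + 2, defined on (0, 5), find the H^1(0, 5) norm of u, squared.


||u||_{H^1}^2 = 2038670/21

The H^1 norm (squared) on an interval (0, L) is
  ||u||_{H^1}^2 = ∫_0^L u(x)^2 dx + ∫_0^L u'(x)^2 dx.
Compute u'(x) = -6*x**2 - 4*x.
Then u(x)^2 = 4*x**6 + 8*x**5 + 4*x**4 - 8*x**3 - 8*x**2 + 4 and u'(x)^2 = 36*x**4 + 48*x**3 + 16*x**2.
Integrate each monomial from 0 to 5 using ∫_0^5 c·x^n dx = c·5^(n+1)/(n+1):
  ∫_0^5 u(x)^2 dx = ∫_0^5 (4*x^6 + 8*x^5 + 4*x^4 - 8*x^3 - 8*x^2 + 4) dx. Term by term:
    ∫_0^5 4*x^6 dx = 312500/7;  ∫_0^5 8*x^5 dx = 62500/3;  ∫_0^5 4*x^4 dx = 2500;
    ∫_0^5 -8*x^3 dx = -1250;  ∫_0^5 -8*x^2 dx = -1000/3;  ∫_0^5 4 dx = 20.
  Sum: 312500/7 + 62500/3 + 2500 − 1250 − 1000/3 + 20 = 464890/7.
  ∫_0^5 u'(x)^2 dx = ∫_0^5 (36*x^4 + 48*x^3 + 16*x^2) dx. Term by term:
    ∫_0^5 36*x^4 dx = 22500;  ∫_0^5 48*x^3 dx = 7500;  ∫_0^5 16*x^2 dx = 2000/3.
  Sum: 22500 + 7500 + 2000/3 = 92000/3.
Adding: ||u||_{H^1}^2 = 464890/7 + 92000/3 = 2038670/21.


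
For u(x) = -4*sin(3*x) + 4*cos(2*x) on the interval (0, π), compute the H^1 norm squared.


||u||_{H^1(0,π)}^2 = -192 + 120*π

u'(x) = -8*sin(2*x) - 12*cos(3*x).
Expand u² and (u')² and integrate term by term on (0, π), using: for integers n ≥ 1, ∫_0^π sin²(nx) dx = ∫_0^π cos²(nx) dx = π/2; for n ≠ n', ∫_0^π sin(nx)sin(n'x) dx = ∫_0^π cos(nx)cos(n'x) dx = 0; and by product-to-sum, ∫_0^π sin(nx)cos(n'x) dx = ½∫_0^π [sin((n+n')x) + sin((n−n')x)] dx, which is 0 when n+n' is even and 2n/(n²−n'²) when n+n' is odd (it need not vanish on (0, π)).
  u² squared terms: (-4)²·∫sin(3x)² dx = 16·π/2 = 8*π;  (4)²·∫cos(2x)² dx = 16·π/2 = 8*π.
  u² cross terms: 2·(-4)·(4)·∫sin(3x)·cos(2x) dx = -32·(6/5) = -192/5.
  So ∫_0^π u² dx = 8*π + 8*π − 192/5 = -192/5 + 16*π.
  (u')² squared terms: (-12)²·∫cos(3x)² dx = 144·π/2 = 72*π;  (-8)²·∫sin(2x)² dx = 64·π/2 = 32*π.
  (u')² cross terms: 2·(-12)·(-8)·∫cos(3x)·sin(2x) dx = 192·(-4/5) = -768/5.
  So ∫_0^π (u')² dx = 72*π + 32*π − 768/5 = -768/5 + 104*π.
||u||_{H^1}^2 = (-192/5 + 16*π) + (-768/5 + 104*π) = -192 + 120*π.


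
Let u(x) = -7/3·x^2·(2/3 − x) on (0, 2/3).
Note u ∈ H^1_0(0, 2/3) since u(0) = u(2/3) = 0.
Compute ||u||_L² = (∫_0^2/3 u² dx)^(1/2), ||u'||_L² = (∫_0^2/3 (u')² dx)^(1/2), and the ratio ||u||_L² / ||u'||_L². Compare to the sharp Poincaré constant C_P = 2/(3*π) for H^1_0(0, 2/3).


||u||_L² / ||u'||_L² = sqrt(14)/21 < C_P = 2/(3*π).

u(x) = -7/3·x^2·(2/3 − x), so u'(x) = 7*x*(9*x - 4)/9.
u(x) = -7/3·x^2·(2/3 − x) vanishes at x = 0 and x = 2/3, so u ∈ H^1_0(0, 2/3). Differentiate via the product rule and integrate the resulting polynomials term by term.
  ∫_0^2/3 u² dx = ∫_0^2/3 (49*x^6/9 - 196*x^5/27 + 196*x^4/81) dx. Term by term:
    ∫_0^2/3 49*x^6/9 dx = 896/19683;  ∫_0^2/3 -196*x^5/27 dx = -6272/59049;  ∫_0^2/3 196*x^4/81 dx = 6272/98415.
  Sum: 896/19683 − 6272/59049 + 6272/98415 = 896/295245.
  ∫_0^2/3 (u')² dx = ∫_0^2/3 (49*x^4 - 392*x^3/9 + 784*x^2/81) dx. Term by term:
    ∫_0^2/3 49*x^4 dx = 1568/1215;  ∫_0^2/3 -392*x^3/9 dx = -1568/729;  ∫_0^2/3 784*x^2/81 dx = 6272/6561.
  Sum: 1568/1215 − 1568/729 + 6272/6561 = 3136/32805.
∫_0^2/3 u² dx = 896/295245, so ||u||_L² = 8*sqrt(70)/1215.
∫_0^2/3 (u')² dx = 3136/32805, so ||u'||_L² = 56*sqrt(5)/405.
Ratio ||u||_L² / ||u'||_L² = sqrt(14)/21.
Sharp Poincaré constant on H^1_0(0, 2/3) is C_P = L/π = 2/(3*π), achieved by sin(3*π/2·x).
A polynomial bump cannot attain the sharp Poincaré constant (only the first sine eigenfunction does), so the ratio is strictly less than C_P, consistent with ||u||_L² ≤ C_P ||u'||_L².


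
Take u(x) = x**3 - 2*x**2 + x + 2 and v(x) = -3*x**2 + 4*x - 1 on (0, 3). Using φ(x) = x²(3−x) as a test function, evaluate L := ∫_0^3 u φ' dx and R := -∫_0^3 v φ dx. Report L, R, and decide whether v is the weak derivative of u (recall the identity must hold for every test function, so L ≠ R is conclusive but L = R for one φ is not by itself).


LHS = -621/20, RHS = 621/20. No, v is not the weak derivative of u.

u(x) = x**3 - 2*x**2 + x + 2, classical derivative u'(x) = 3*x**2 - 4*x + 1.
φ(x) = x²(3−x), so φ'(x) = 3*x*(2 - x).
Note φ(0) = φ(3) = 0, so the boundary term u·φ vanishes.
LHS = ∫_0^3 u(x) φ'(x) dx = ∫_0^3 (-3*x^5 + 12*x^4 - 15*x^3 + 12*x) dx. Term by term:
  ∫_0^3 -3*x^5 dx = -729/2;  ∫_0^3 12*x^4 dx = 2916/5;  ∫_0^3 -15*x^3 dx = -1215/4;
  ∫_0^3 12*x dx = 54.
Sum: -729/2 + 2916/5 − 1215/4 + 54 = -621/20.
So LHS = -621/20.
∫_0^3 v(x) φ(x) dx = ∫_0^3 (3*x^5 - 13*x^4 + 13*x^3 - 3*x^2) dx. Term by term:
  ∫_0^3 3*x^5 dx = 729/2;  ∫_0^3 -13*x^4 dx = -3159/5;  ∫_0^3 13*x^3 dx = 1053/4;
  ∫_0^3 -3*x^2 dx = -27.
Sum: 729/2 − 3159/5 + 1053/4 − 27 = -621/20.
So RHS = -∫_0^3 v(x) φ(x) dx = 621/20.
LHS − RHS = -621/10 ≠ 0, so the identity fails.
(For a valid weak derivative the identity must hold for EVERY test function, in particular this one. The failure shows v is NOT the weak derivative of u.)
Correct weak derivative would be u'(x) = 3*x**2 - 4*x + 1.


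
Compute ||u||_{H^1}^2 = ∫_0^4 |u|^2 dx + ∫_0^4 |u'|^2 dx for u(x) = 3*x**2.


||u||_{H^1}^2 = 13056/5

The H^1 norm (squared) on an interval (0, L) is
  ||u||_{H^1}^2 = ∫_0^L u(x)^2 dx + ∫_0^L u'(x)^2 dx.
Compute u'(x) = 6*x.
Then u(x)^2 = 9*x**4 and u'(x)^2 = 36*x**2.
Integrate each monomial from 0 to 4 using ∫_0^4 c·x^n dx = c·4^(n+1)/(n+1):
  ∫_0^4 u(x)^2 dx = ∫_0^4 (9*x^4) dx. Term by term:
    ∫_0^4 9*x^4 dx = 9216/5.
  ∫_0^4 u'(x)^2 dx = ∫_0^4 (36*x^2) dx. Term by term:
    ∫_0^4 36*x^2 dx = 768.
Adding: ||u||_{H^1}^2 = 9216/5 + 768 = 13056/5.


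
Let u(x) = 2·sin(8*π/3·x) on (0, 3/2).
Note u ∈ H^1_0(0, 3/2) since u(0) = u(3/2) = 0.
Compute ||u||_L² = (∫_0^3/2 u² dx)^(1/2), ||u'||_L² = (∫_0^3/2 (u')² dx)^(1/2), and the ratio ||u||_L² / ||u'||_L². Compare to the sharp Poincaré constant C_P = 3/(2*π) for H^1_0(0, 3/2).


||u||_L² / ||u'||_L² = 3/(8*π) < C_P = 3/(2*π).

u(x) = 2·sin(8*π/3·x), so u'(x) = 16*π*cos(8*π*x/3)/3.
Writing u(x) = A·sin(kπx/L) with A = 2 and k = 4, use ∫_0^L sin²(kπx/L) dx = L/2 and ∫_0^L cos²(kπx/L) dx = L/2.
u² = 4·sin²(8*π/3·x) and (u')² = 256*π^2/9·cos²(8*π/3·x), and each of sin², cos² integrates to L/2 = 3/4 over (0, 3/2).
∫_0^3/2 u² dx = 3, so ||u||_L² = sqrt(3).
∫_0^3/2 (u')² dx = 64*π^2/3, so ||u'||_L² = 8*sqrt(3)*π/3.
Ratio ||u||_L² / ||u'||_L² = 3/(8*π).
Sharp Poincaré constant on H^1_0(0, 3/2) is C_P = L/π = 3/(2*π), achieved by sin(2*π/3·x).
This is the k = 4 harmonic; the ratio L/(kπ) is strictly less than C_P = L/π, consistent with the sharp inequality ||u||_L² ≤ C_P ||u'||_L².


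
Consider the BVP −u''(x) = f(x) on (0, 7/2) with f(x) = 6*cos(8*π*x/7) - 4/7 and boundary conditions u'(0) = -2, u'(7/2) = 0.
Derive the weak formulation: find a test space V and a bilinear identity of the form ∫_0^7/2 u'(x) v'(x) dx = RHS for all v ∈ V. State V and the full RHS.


V = H^1(0, 7/2) (v unrestricted at boundary; u is determined up to an additive constant); weak form: ∫_0^7/2 u'v' dx = ∫_0^7/2 (6*cos(8*π*x/7) - 4/7) v dx + 2·v(0) for all v ∈ V.

Multiply both sides by a test function v and integrate from 0 to 7/2:
  ∫_0^7/2 −u''(x) v(x) dx = ∫_0^7/2 f(x) v(x) dx.
Integrate the LHS by parts once:
  ∫_0^7/2 −u'' v dx = −[u'(x) v(x)]_0^7/2 + ∫_0^7/2 u'(x) v'(x) dx.
Thus ∫_0^7/2 u'(x) v'(x) dx = ∫_0^7/2 f(x) v(x) dx + [u'(x) v(x)]_0^7/2.
Choose V so that boundary terms are either known or forced to vanish.
u has inhomogeneous Neumann u'(0) = -2, u'(7/2) = 0. [u' v]_0^7/2 = (0)·v(7/2) − (-2)·v(0) = 2·v(0). Take V = H^1(0, 7/2); boundary term becomes part of RHS.
Weak formulation: find u (satisfying any essential BC) such that ∫_0^7/2 u'(x) v'(x) dx = ∫_0^7/2 f v dx + 2·v(0) for all v ∈ V (Neumann data are natural BCs: they enter the RHS as boundary terms).
Substituting f(x) = 6*cos(8*π*x/7) - 4/7, the right-hand side is ∫_0^7/2 (6*cos(8*π*x/7) - 4/7) v dx + 2·v(0).
Compatibility check (pure Neumann): taking v ≡ 1 ∈ V gives 0 = ∫_0^7/2 f dx + (0) − (-2), i.e. ∫_0^7/2 f dx must equal u'(0) − u'(7/2) = -2. Indeed ∫_0^7/2 (6*cos(8*π*x/7) - 4/7) dx = -2, so the data are compatible. The solution is then unique only up to an additive constant (fix it e.g. by requiring ∫_0^7/2 u dx = 0).


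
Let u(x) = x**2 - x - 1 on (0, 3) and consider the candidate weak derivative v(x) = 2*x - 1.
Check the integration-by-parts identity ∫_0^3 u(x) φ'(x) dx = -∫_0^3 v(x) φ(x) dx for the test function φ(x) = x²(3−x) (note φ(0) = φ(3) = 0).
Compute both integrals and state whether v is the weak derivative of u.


LHS = -351/20, RHS = -351/20. Yes, v = u' weakly.

u(x) = x**2 - x - 1, classical derivative u'(x) = 2*x - 1.
φ(x) = x²(3−x), so φ'(x) = 3*x*(2 - x).
Note φ(0) = φ(3) = 0, so the boundary term u·φ vanishes.
LHS = ∫_0^3 u(x) φ'(x) dx = ∫_0^3 (-3*x^4 + 9*x^3 - 3*x^2 - 6*x) dx. Term by term:
  ∫_0^3 -3*x^4 dx = -729/5;  ∫_0^3 9*x^3 dx = 729/4;  ∫_0^3 -3*x^2 dx = -27;
  ∫_0^3 -6*x dx = -27.
Sum: -729/5 + 729/4 − 27 − 27 = -351/20.
So LHS = -351/20.
∫_0^3 v(x) φ(x) dx = ∫_0^3 (-2*x^4 + 7*x^3 - 3*x^2) dx. Term by term:
  ∫_0^3 -2*x^4 dx = -486/5;  ∫_0^3 7*x^3 dx = 567/4;  ∫_0^3 -3*x^2 dx = -27.
Sum: -486/5 + 567/4 − 27 = 351/20.
So RHS = -∫_0^3 v(x) φ(x) dx = -351/20.
LHS = RHS, so the identity holds for this test φ.
Moreover u is smooth here and v(x) = u'(x) = 2*x - 1 pointwise, so the identity holds for every test function. Hence v is the weak derivative of u.


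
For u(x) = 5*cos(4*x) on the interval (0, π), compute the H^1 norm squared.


||u||_{H^1(0,π)}^2 = 425*π/2

u'(x) = -20*sin(4*x).
Expand u² and (u')² and integrate term by term on (0, π), using: for integers n ≥ 1, ∫_0^π sin²(nx) dx = ∫_0^π cos²(nx) dx = π/2; for n ≠ n', ∫_0^π sin(nx)sin(n'x) dx = ∫_0^π cos(nx)cos(n'x) dx = 0; and by product-to-sum, ∫_0^π sin(nx)cos(n'x) dx = ½∫_0^π [sin((n+n')x) + sin((n−n')x)] dx, which is 0 when n+n' is even and 2n/(n²−n'²) when n+n' is odd (it need not vanish on (0, π)).
  u² squared terms: (5)²·∫cos(4x)² dx = 25·π/2 = 25*π/2.
  So ∫_0^π u² dx = 25*π/2.
  (u')² squared terms: (-20)²·∫sin(4x)² dx = 400·π/2 = 200*π.
  So ∫_0^π (u')² dx = 200*π.
||u||_{H^1}^2 = (25*π/2) + (200*π) = 425*π/2.


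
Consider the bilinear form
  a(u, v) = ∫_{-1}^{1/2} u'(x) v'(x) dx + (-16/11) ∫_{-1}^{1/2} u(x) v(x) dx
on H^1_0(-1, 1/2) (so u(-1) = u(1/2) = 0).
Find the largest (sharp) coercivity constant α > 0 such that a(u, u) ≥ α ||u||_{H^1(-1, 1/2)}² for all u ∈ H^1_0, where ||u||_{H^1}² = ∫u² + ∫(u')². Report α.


α = 4*(-36 + 11*π^2)/(11*(9 + 4*π^2))

Coercivity of a(·,·) on H^1_0(-1, 1/2) means a(u, u) ≥ α ||u||_{H^1}² for every u ∈ H^1_0.
The interval has length L = 3/2, and Poincaré/coercivity depend only on L. Here a(u, u) = ∫(u')² + (-16/11)·∫u².
Here c = -16/11 < 0 with |c| < (π/L)² = 4*π^2/9, so coercivity still holds. The condition a(u,u) ≥ α||u||_{H^1}² reads (1−α)∫(u')² ≥ (α−c)∫u². Any admissible α is ≤ 1 (rapidly oscillating u have ∫u²/∫(u')² → 0), and α = 1 would force 0 ≥ (1−c)∫u², impossible since c < 1; so 1−α > 0. By the sharp Poincaré inequality on H^1_0 of an interval of length L, ∫(u')² ≥ (π/L)²∫u² with equality for the first sine mode sin(π(x−x₀)/L) (x₀ the left endpoint), so the inequality holds for all u iff (1−α)(π/L)² ≥ α − c, i.e. α ≤ ((π/L)² + c)/((π/L)² + 1) = (1 + c(L/π)²)/(1 + (L/π)²). (Direct route, valid since c ≤ 0: Poincaré gives c∫u² ≥ c(L/π)²∫(u')², so a(u,u) ≥ (1 + c(L/π)²)∫(u')², while ||u||_{H^1}² ≤ (1 + (L/π)²)∫(u')²; dividing yields the same α.) With (π/L)² = 4*π^2/9 and c = -16/11, the largest admissible constant is α = ((π/L)² + c)/((π/L)² + 1).
Simplifying, α = 4*(-36 + 11*π^2)/(11*(9 + 4*π^2)).


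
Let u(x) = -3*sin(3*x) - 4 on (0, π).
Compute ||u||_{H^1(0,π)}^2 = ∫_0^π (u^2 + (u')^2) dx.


||u||_{H^1(0,π)}^2 = 16 + 61*π

u'(x) = -9*cos(3*x).
Expand u² and (u')² and integrate term by term on (0, π), using: for integers n ≥ 1, ∫_0^π sin²(nx) dx = ∫_0^π cos²(nx) dx = π/2; for n ≠ n', ∫_0^π sin(nx)sin(n'x) dx = ∫_0^π cos(nx)cos(n'x) dx = 0; and by product-to-sum, ∫_0^π sin(nx)cos(n'x) dx = ½∫_0^π [sin((n+n')x) + sin((n−n')x)] dx, which is 0 when n+n' is even and 2n/(n²−n'²) when n+n' is odd (it need not vanish on (0, π)). For the constant mode: ∫_0^π 1 dx = π, ∫_0^π cos(nx) dx = 0, ∫_0^π sin(nx) dx = (1−(−1)^n)/n.
  u² squared terms: (-4)²·∫1 dx = 16·π = 16*π;  (-3)²·∫sin(3x)² dx = 9·π/2 = 9*π/2.
  u² cross terms: 2·(-4)·(-3)·∫1·sin(3x) dx = 24·(2/3) = 16.
  So ∫_0^π u² dx = 16*π + 9*π/2 + 16 = 16 + 41*π/2.
  (u')² squared terms: (-9)²·∫cos(3x)² dx = 81·π/2 = 81*π/2.
  So ∫_0^π (u')² dx = 81*π/2.
||u||_{H^1}^2 = (16 + 41*π/2) + (81*π/2) = 16 + 61*π.


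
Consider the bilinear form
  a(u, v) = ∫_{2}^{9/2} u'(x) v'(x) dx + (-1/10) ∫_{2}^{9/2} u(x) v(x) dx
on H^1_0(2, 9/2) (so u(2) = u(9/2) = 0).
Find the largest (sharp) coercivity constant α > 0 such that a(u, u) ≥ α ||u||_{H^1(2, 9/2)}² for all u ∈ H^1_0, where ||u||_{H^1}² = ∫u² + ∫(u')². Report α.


α = (-5 + 8*π^2)/(2*(25 + 4*π^2))

Coercivity of a(·,·) on H^1_0(2, 9/2) means a(u, u) ≥ α ||u||_{H^1}² for every u ∈ H^1_0.
The interval has length L = 5/2, and Poincaré/coercivity depend only on L. Here a(u, u) = ∫(u')² + (-1/10)·∫u².
Here c = -1/10 < 0 with |c| < (π/L)² = 4*π^2/25, so coercivity still holds. The condition a(u,u) ≥ α||u||_{H^1}² reads (1−α)∫(u')² ≥ (α−c)∫u². Any admissible α is ≤ 1 (rapidly oscillating u have ∫u²/∫(u')² → 0), and α = 1 would force 0 ≥ (1−c)∫u², impossible since c < 1; so 1−α > 0. By the sharp Poincaré inequality on H^1_0 of an interval of length L, ∫(u')² ≥ (π/L)²∫u² with equality for the first sine mode sin(π(x−x₀)/L) (x₀ the left endpoint), so the inequality holds for all u iff (1−α)(π/L)² ≥ α − c, i.e. α ≤ ((π/L)² + c)/((π/L)² + 1) = (1 + c(L/π)²)/(1 + (L/π)²). (Direct route, valid since c ≤ 0: Poincaré gives c∫u² ≥ c(L/π)²∫(u')², so a(u,u) ≥ (1 + c(L/π)²)∫(u')², while ||u||_{H^1}² ≤ (1 + (L/π)²)∫(u')²; dividing yields the same α.) With (π/L)² = 4*π^2/25 and c = -1/10, the largest admissible constant is α = ((π/L)² + c)/((π/L)² + 1).
Simplifying, α = (-5 + 8*π^2)/(2*(25 + 4*π^2)).


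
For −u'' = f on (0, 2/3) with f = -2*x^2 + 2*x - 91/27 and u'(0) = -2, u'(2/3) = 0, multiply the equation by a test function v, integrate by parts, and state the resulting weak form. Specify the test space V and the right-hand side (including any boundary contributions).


V = H^1(0, 2/3) (v unrestricted at boundary; u is determined up to an additive constant); weak form: ∫_0^2/3 u'v' dx = ∫_0^2/3 (-2*x^2 + 2*x - 91/27) v dx + 2·v(0) for all v ∈ V.

Multiply both sides by a test function v and integrate from 0 to 2/3:
  ∫_0^2/3 −u''(x) v(x) dx = ∫_0^2/3 f(x) v(x) dx.
Integrate the LHS by parts once:
  ∫_0^2/3 −u'' v dx = −[u'(x) v(x)]_0^2/3 + ∫_0^2/3 u'(x) v'(x) dx.
Thus ∫_0^2/3 u'(x) v'(x) dx = ∫_0^2/3 f(x) v(x) dx + [u'(x) v(x)]_0^2/3.
Choose V so that boundary terms are either known or forced to vanish.
u has inhomogeneous Neumann u'(0) = -2, u'(2/3) = 0. [u' v]_0^2/3 = (0)·v(2/3) − (-2)·v(0) = 2·v(0). Take V = H^1(0, 2/3); boundary term becomes part of RHS.
Weak formulation: find u (satisfying any essential BC) such that ∫_0^2/3 u'(x) v'(x) dx = ∫_0^2/3 f v dx + 2·v(0) for all v ∈ V (Neumann data are natural BCs: they enter the RHS as boundary terms).
Substituting f(x) = -2*x^2 + 2*x - 91/27, the right-hand side is ∫_0^2/3 (-2*x^2 + 2*x - 91/27) v dx + 2·v(0).
Compatibility check (pure Neumann): taking v ≡ 1 ∈ V gives 0 = ∫_0^2/3 f dx + (0) − (-2), i.e. ∫_0^2/3 f dx must equal u'(0) − u'(2/3) = -2. Indeed ∫_0^2/3 (-2*x^2 + 2*x - 91/27) dx = -2, so the data are compatible. The solution is then unique only up to an additive constant (fix it e.g. by requiring ∫_0^2/3 u dx = 0).


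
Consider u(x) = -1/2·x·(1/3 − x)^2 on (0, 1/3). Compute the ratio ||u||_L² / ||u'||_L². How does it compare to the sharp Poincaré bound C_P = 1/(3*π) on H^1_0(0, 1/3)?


||u||_L² / ||u'||_L² = sqrt(14)/42 < C_P = 1/(3*π).

u(x) = -1/2·x·(1/3 − x)^2, so u'(x) = (1 - 9*x)*(3*x - 1)/18.
u(x) = -1/2·x·(1/3 − x)^2 vanishes at x = 0 and x = 1/3, so u ∈ H^1_0(0, 1/3). Differentiate via the product rule and integrate the resulting polynomials term by term.
  ∫_0^1/3 u² dx = ∫_0^1/3 (x^6/4 - x^5/3 + x^4/6 - x^3/27 + x^2/324) dx. Term by term:
    ∫_0^1/3 x^6/4 dx = 1/61236;  ∫_0^1/3 -x^5/3 dx = -1/13122;  ∫_0^1/3 x^4/6 dx = 1/7290;
    ∫_0^1/3 -x^3/27 dx = -1/8748;  ∫_0^1/3 x^2/324 dx = 1/26244.
  Sum: 1/61236 − 1/13122 + 1/7290 − 1/8748 + 1/26244 = 1/918540.
  ∫_0^1/3 (u')² dx = ∫_0^1/3 (9*x^4/4 - 2*x^3 + 11*x^2/18 - 2*x/27 + 1/324) dx. Term by term:
    ∫_0^1/3 9*x^4/4 dx = 1/540;  ∫_0^1/3 -2*x^3 dx = -1/162;  ∫_0^1/3 11*x^2/18 dx = 11/1458;
    ∫_0^1/3 -2*x/27 dx = -1/243;  ∫_0^1/3 1/324 dx = 1/972.
  Sum: 1/540 − 1/162 + 11/1458 − 1/243 + 1/972 = 1/7290.
∫_0^1/3 u² dx = 1/918540, so ||u||_L² = sqrt(35)/5670.
∫_0^1/3 (u')² dx = 1/7290, so ||u'||_L² = sqrt(10)/270.
Ratio ||u||_L² / ||u'||_L² = sqrt(14)/42.
Sharp Poincaré constant on H^1_0(0, 1/3) is C_P = L/π = 1/(3*π), achieved by sin(3*π·x).
A polynomial bump cannot attain the sharp Poincaré constant (only the first sine eigenfunction does), so the ratio is strictly less than C_P, consistent with ||u||_L² ≤ C_P ||u'||_L².


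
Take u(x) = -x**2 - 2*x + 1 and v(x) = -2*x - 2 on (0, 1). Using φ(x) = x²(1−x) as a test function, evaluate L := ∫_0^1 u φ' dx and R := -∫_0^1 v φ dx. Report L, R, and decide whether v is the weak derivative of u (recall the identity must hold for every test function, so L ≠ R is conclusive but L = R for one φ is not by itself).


LHS = 4/15, RHS = 4/15. Yes, v = u' weakly.

u(x) = -x**2 - 2*x + 1, classical derivative u'(x) = -2*x - 2.
φ(x) = x²(1−x), so φ'(x) = x*(2 - 3*x).
Note φ(0) = φ(1) = 0, so the boundary term u·φ vanishes.
LHS = ∫_0^1 u(x) φ'(x) dx = ∫_0^1 (3*x^4 + 4*x^3 - 7*x^2 + 2*x) dx. Term by term:
  ∫_0^1 3*x^4 dx = 3/5;  ∫_0^1 4*x^3 dx = 1;  ∫_0^1 -7*x^2 dx = -7/3;
  ∫_0^1 2*x dx = 1.
Sum: 3/5 + 1 − 7/3 + 1 = 4/15.
So LHS = 4/15.
∫_0^1 v(x) φ(x) dx = ∫_0^1 (2*x^4 - 2*x^2) dx. Term by term:
  ∫_0^1 2*x^4 dx = 2/5;  ∫_0^1 -2*x^2 dx = -2/3.
Sum: 2/5 − 2/3 = -4/15.
So RHS = -∫_0^1 v(x) φ(x) dx = 4/15.
LHS = RHS, so the identity holds for this test φ.
Moreover u is smooth here and v(x) = u'(x) = -2*x - 2 pointwise, so the identity holds for every test function. Hence v is the weak derivative of u.


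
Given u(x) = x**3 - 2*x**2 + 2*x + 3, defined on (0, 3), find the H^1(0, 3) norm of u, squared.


||u||_{H^1}^2 = 22899/70

The H^1 norm (squared) on an interval (0, L) is
  ||u||_{H^1}^2 = ∫_0^L u(x)^2 dx + ∫_0^L u'(x)^2 dx.
Compute u'(x) = 3*x**2 - 4*x + 2.
Then u(x)^2 = x**6 - 4*x**5 + 8*x**4 - 2*x**3 - 8*x**2 + 12*x + 9 and u'(x)^2 = 9*x**4 - 24*x**3 + 28*x**2 - 16*x + 4.
Integrate each monomial from 0 to 3 using ∫_0^3 c·x^n dx = c·3^(n+1)/(n+1):
  ∫_0^3 u(x)^2 dx = ∫_0^3 (x^6 - 4*x^5 + 8*x^4 - 2*x^3 - 8*x^2 + 12*x + 9) dx. Term by term:
    ∫_0^3 x^6 dx = 2187/7;  ∫_0^3 -4*x^5 dx = -486;  ∫_0^3 8*x^4 dx = 1944/5;
    ∫_0^3 -2*x^3 dx = -81/2;  ∫_0^3 -8*x^2 dx = -72;  ∫_0^3 12*x dx = 54;
    ∫_0^3 9 dx = 27.
  Sum: 2187/7 − 486 + 1944/5 − 81/2 − 72 + 54 + 27 = 12861/70.
  ∫_0^3 u'(x)^2 dx = ∫_0^3 (9*x^4 - 24*x^3 + 28*x^2 - 16*x + 4) dx. Term by term:
    ∫_0^3 9*x^4 dx = 2187/5;  ∫_0^3 -24*x^3 dx = -486;  ∫_0^3 28*x^2 dx = 252;
    ∫_0^3 -16*x dx = -72;  ∫_0^3 4 dx = 12.
  Sum: 2187/5 − 486 + 252 − 72 + 12 = 717/5.
Adding: ||u||_{H^1}^2 = 12861/70 + 717/5 = 22899/70.


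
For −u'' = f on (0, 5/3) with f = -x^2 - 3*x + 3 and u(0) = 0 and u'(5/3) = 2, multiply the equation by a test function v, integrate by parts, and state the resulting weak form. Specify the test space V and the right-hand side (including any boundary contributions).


V = {v ∈ H^1(0, 5/3) : v(0) = 0} (test functions vanish at x = 0 where u is specified); weak form: ∫_0^5/3 u'v' dx = ∫_0^5/3 (-x^2 - 3*x + 3) v dx + 2·v(5/3) for all v ∈ V.

Multiply both sides by a test function v and integrate from 0 to 5/3:
  ∫_0^5/3 −u''(x) v(x) dx = ∫_0^5/3 f(x) v(x) dx.
Integrate the LHS by parts once:
  ∫_0^5/3 −u'' v dx = −[u'(x) v(x)]_0^5/3 + ∫_0^5/3 u'(x) v'(x) dx.
Thus ∫_0^5/3 u'(x) v'(x) dx = ∫_0^5/3 f(x) v(x) dx + [u'(x) v(x)]_0^5/3.
Choose V so that boundary terms are either known or forced to vanish.
Mixed BC: u(0) = 0 (Dirichlet) and u'(5/3) = 2 (Neumann). Define V = {v ∈ H^1(0, 5/3) : v(0) = 0}. Then [u' v]_0^5/3 = u'(5/3)·v(5/3) − u'(0)·0 = 2·v(5/3).
Weak formulation: find u (satisfying any essential BC) such that ∫_0^5/3 u'(x) v'(x) dx = ∫_0^5/3 f v dx + 2·v(5/3) for all v ∈ V (Dirichlet at 0 absorbed into V; Neumann datum at x = 5/3 contributes the boundary term).
Substituting f(x) = -x^2 - 3*x + 3, the right-hand side is ∫_0^5/3 (-x^2 - 3*x + 3) v dx + 2·v(5/3).


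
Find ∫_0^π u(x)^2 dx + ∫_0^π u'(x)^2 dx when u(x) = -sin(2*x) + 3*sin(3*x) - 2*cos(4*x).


||u||_{H^1(0,π)}^2 = 1224/7 + 163*π/2

u'(x) = 8*sin(4*x) - 2*cos(2*x) + 9*cos(3*x).
Expand u² and (u')² and integrate term by term on (0, π), using: for integers n ≥ 1, ∫_0^π sin²(nx) dx = ∫_0^π cos²(nx) dx = π/2; for n ≠ n', ∫_0^π sin(nx)sin(n'x) dx = ∫_0^π cos(nx)cos(n'x) dx = 0; and by product-to-sum, ∫_0^π sin(nx)cos(n'x) dx = ½∫_0^π [sin((n+n')x) + sin((n−n')x)] dx, which is 0 when n+n' is even and 2n/(n²−n'²) when n+n' is odd (it need not vanish on (0, π)).
  u² squared terms: (-1)²·∫sin(2x)² dx = 1·π/2 = π/2;  (-2)²·∫cos(4x)² dx = 4·π/2 = 2*π;  (3)²·∫sin(3x)² dx = 9·π/2 = 9*π/2.
  u² cross terms: 2·(-1)·(-2)·∫sin(2x)·cos(4x) dx = 4·(0) = 0;  2·(-1)·(3)·∫sin(2x)·sin(3x) dx = -6·(0) = 0;  2·(-2)·(3)·∫cos(4x)·sin(3x) dx = -12·(-6/7) = 72/7.
  So ∫_0^π u² dx = π/2 + 2*π + 9*π/2 + 0 + 0 + 72/7 = 72/7 + 7*π.
  (u')² squared terms: (-2)²·∫cos(2x)² dx = 4·π/2 = 2*π;  (8)²·∫sin(4x)² dx = 64·π/2 = 32*π;  (9)²·∫cos(3x)² dx = 81·π/2 = 81*π/2.
  (u')² cross terms: 2·(-2)·(8)·∫cos(2x)·sin(4x) dx = -32·(0) = 0;  2·(-2)·(9)·∫cos(2x)·cos(3x) dx = -36·(0) = 0;  2·(8)·(9)·∫sin(4x)·cos(3x) dx = 144·(8/7) = 1152/7.
  So ∫_0^π (u')² dx = 2*π + 32*π + 81*π/2 + 0 + 0 + 1152/7 = 1152/7 + 149*π/2.
||u||_{H^1}^2 = (72/7 + 7*π) + (1152/7 + 149*π/2) = 1224/7 + 163*π/2.


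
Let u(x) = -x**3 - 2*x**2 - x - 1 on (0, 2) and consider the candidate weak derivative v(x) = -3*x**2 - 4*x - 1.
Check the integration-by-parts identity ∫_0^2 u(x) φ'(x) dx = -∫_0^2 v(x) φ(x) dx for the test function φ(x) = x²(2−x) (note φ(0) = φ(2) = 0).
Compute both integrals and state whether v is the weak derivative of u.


LHS = 212/15, RHS = 212/15. Yes, v = u' weakly.

u(x) = -x**3 - 2*x**2 - x - 1, classical derivative u'(x) = -3*x**2 - 4*x - 1.
φ(x) = x²(2−x), so φ'(x) = x*(4 - 3*x).
Note φ(0) = φ(2) = 0, so the boundary term u·φ vanishes.
LHS = ∫_0^2 u(x) φ'(x) dx = ∫_0^2 (3*x^5 + 2*x^4 - 5*x^3 - x^2 - 4*x) dx. Term by term:
  ∫_0^2 3*x^5 dx = 32;  ∫_0^2 2*x^4 dx = 64/5;  ∫_0^2 -5*x^3 dx = -20;
  ∫_0^2 -x^2 dx = -8/3;  ∫_0^2 -4*x dx = -8.
Sum: 32 + 64/5 − 20 − 8/3 − 8 = 212/15.
So LHS = 212/15.
∫_0^2 v(x) φ(x) dx = ∫_0^2 (3*x^5 - 2*x^4 - 7*x^3 - 2*x^2) dx. Term by term:
  ∫_0^2 3*x^5 dx = 32;  ∫_0^2 -2*x^4 dx = -64/5;  ∫_0^2 -7*x^3 dx = -28;
  ∫_0^2 -2*x^2 dx = -16/3.
Sum: 32 − 64/5 − 28 − 16/3 = -212/15.
So RHS = -∫_0^2 v(x) φ(x) dx = 212/15.
LHS = RHS, so the identity holds for this test φ.
Moreover u is smooth here and v(x) = u'(x) = -3*x**2 - 4*x - 1 pointwise, so the identity holds for every test function. Hence v is the weak derivative of u.


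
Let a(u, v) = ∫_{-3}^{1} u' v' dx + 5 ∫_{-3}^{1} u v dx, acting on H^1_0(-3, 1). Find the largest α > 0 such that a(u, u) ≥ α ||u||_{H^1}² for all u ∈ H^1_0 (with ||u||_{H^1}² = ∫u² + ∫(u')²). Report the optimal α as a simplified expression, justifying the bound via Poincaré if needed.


α = 1

Coercivity of a(·,·) on H^1_0(-3, 1) means a(u, u) ≥ α ||u||_{H^1}² for every u ∈ H^1_0.
The interval has length L = 4, and Poincaré/coercivity depend only on L. Here a(u, u) = ∫(u')² + (5)·∫u².
Here c = 5 ≥ 1, so a(u,u) = ∫(u')² + c∫u² ≥ ∫(u')² + ∫u² = ||u||_{H^1}², i.e. α = 1 works. No larger α is possible: a(u,u) ≥ α||u||_{H^1}² means (1−α)∫(u')² ≥ (α−c)∫u², and for the modes u_n = sin(nπ(x−x₀)/L) (x₀ the left endpoint) one has ∫u_n²/∫(u_n')² = (L/(nπ))² → 0, so a(u_n,u_n)/||u_n||_{H^1}² → 1. Hence the optimal constant is α = 1.
Therefore α = 1.


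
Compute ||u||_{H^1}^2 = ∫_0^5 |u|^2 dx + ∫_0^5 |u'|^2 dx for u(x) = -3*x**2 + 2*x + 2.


||u||_{H^1}^2 = 14270/3

The H^1 norm (squared) on an interval (0, L) is
  ||u||_{H^1}^2 = ∫_0^L u(x)^2 dx + ∫_0^L u'(x)^2 dx.
Compute u'(x) = 2 - 6*x.
Then u(x)^2 = 9*x**4 - 12*x**3 - 8*x**2 + 8*x + 4 and u'(x)^2 = 36*x**2 - 24*x + 4.
Integrate each monomial from 0 to 5 using ∫_0^5 c·x^n dx = c·5^(n+1)/(n+1):
  ∫_0^5 u(x)^2 dx = ∫_0^5 (9*x^4 - 12*x^3 - 8*x^2 + 8*x + 4) dx. Term by term:
    ∫_0^5 9*x^4 dx = 5625;  ∫_0^5 -12*x^3 dx = -1875;  ∫_0^5 -8*x^2 dx = -1000/3;
    ∫_0^5 8*x dx = 100;  ∫_0^5 4 dx = 20.
  Sum: 5625 − 1875 − 1000/3 + 100 + 20 = 10610/3.
  ∫_0^5 u'(x)^2 dx = ∫_0^5 (36*x^2 - 24*x + 4) dx. Term by term:
    ∫_0^5 36*x^2 dx = 1500;  ∫_0^5 -24*x dx = -300;  ∫_0^5 4 dx = 20.
  Sum: 1500 − 300 + 20 = 1220.
Adding: ||u||_{H^1}^2 = 10610/3 + 1220 = 14270/3.


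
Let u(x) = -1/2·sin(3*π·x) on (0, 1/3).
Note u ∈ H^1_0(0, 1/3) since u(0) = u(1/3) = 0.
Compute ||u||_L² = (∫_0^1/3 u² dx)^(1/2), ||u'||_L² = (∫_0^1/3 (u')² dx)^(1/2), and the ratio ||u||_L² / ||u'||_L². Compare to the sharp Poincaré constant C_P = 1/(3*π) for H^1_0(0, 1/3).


||u||_L² / ||u'||_L² = 1/(3*π) = C_P.

u(x) = -1/2·sin(3*π·x), so u'(x) = -3*π*cos(3*π*x)/2.
Writing u(x) = A·sin(kπx/L) with A = -1/2 and k = 1, use ∫_0^L sin²(kπx/L) dx = L/2 and ∫_0^L cos²(kπx/L) dx = L/2.
u² = 1/4·sin²(3*π·x) and (u')² = 9*π^2/4·cos²(3*π·x), and each of sin², cos² integrates to L/2 = 1/6 over (0, 1/3).
∫_0^1/3 u² dx = 1/24, so ||u||_L² = sqrt(6)/12.
∫_0^1/3 (u')² dx = 3*π^2/8, so ||u'||_L² = sqrt(6)*π/4.
Ratio ||u||_L² / ||u'||_L² = 1/(3*π).
Sharp Poincaré constant on H^1_0(0, 1/3) is C_P = L/π = 1/(3*π), achieved by sin(3*π·x).
This is the k = 1 eigenfunction (up to amplitude), so the ratio equals the sharp Poincaré constant exactly.


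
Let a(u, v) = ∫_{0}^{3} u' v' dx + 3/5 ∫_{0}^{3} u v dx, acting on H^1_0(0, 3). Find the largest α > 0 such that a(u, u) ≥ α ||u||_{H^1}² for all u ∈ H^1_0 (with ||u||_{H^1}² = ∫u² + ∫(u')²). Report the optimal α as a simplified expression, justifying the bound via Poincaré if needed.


α = (27/5 + π^2)/(9 + π^2)

Coercivity of a(·,·) on H^1_0(0, 3) means a(u, u) ≥ α ||u||_{H^1}² for every u ∈ H^1_0.
The interval has length L = 3, and Poincaré/coercivity depend only on L. Here a(u, u) = ∫(u')² + (3/5)·∫u².
Here 0 < c = 3/5 < 1. The condition a(u,u) ≥ α||u||_{H^1}² reads (1−α)∫(u')² ≥ (α−c)∫u². Any admissible α is ≤ 1 (rapidly oscillating u have ∫u²/∫(u')² → 0), and α = 1 would force 0 ≥ (1−c)∫u², impossible since c < 1; so 1−α > 0. By the sharp Poincaré inequality on H^1_0 of an interval of length L, ∫(u')² ≥ (π/L)²∫u² with equality for the first sine mode sin(π(x−x₀)/L) (x₀ the left endpoint), so the inequality holds for all u iff (1−α)(π/L)² ≥ α − c, i.e. α ≤ ((π/L)² + c)/((π/L)² + 1) = (1 + c(L/π)²)/(1 + (L/π)²). With (π/L)² = π^2/9 and c = 3/5, the largest admissible constant is α = ((π/L)² + c)/((π/L)² + 1).
Simplifying, α = (27/5 + π^2)/(9 + π^2).


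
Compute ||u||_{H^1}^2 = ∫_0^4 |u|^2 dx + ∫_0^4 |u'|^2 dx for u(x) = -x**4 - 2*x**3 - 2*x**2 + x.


||u||_{H^1}^2 = 53931116/315

The H^1 norm (squared) on an interval (0, L) is
  ||u||_{H^1}^2 = ∫_0^L u(x)^2 dx + ∫_0^L u'(x)^2 dx.
Compute u'(x) = -4*x**3 - 6*x**2 - 4*x + 1.
Then u(x)^2 = x**8 + 4*x**7 + 8*x**6 + 6*x**5 - 4*x**3 + x**2 and u'(x)^2 = 16*x**6 + 48*x**5 + 68*x**4 + 40*x**3 + 4*x**2 - 8*x + 1.
Integrate each monomial from 0 to 4 using ∫_0^4 c·x^n dx = c·4^(n+1)/(n+1):
  ∫_0^4 u(x)^2 dx = ∫_0^4 (x^8 + 4*x^7 + 8*x^6 + 6*x^5 - 4*x^3 + x^2) dx. Term by term:
    ∫_0^4 x^8 dx = 262144/9;  ∫_0^4 4*x^7 dx = 32768;  ∫_0^4 8*x^6 dx = 131072/7;
    ∫_0^4 6*x^5 dx = 4096;  ∫_0^4 -4*x^3 dx = -256;  ∫_0^4 x^2 dx = 64/3.
  Sum: 262144/9 + 32768 + 131072/7 + 4096 − 256 + 64/3 = 5322304/63.
  ∫_0^4 u'(x)^2 dx = ∫_0^4 (16*x^6 + 48*x^5 + 68*x^4 + 40*x^3 + 4*x^2 - 8*x + 1) dx. Term by term:
    ∫_0^4 16*x^6 dx = 262144/7;  ∫_0^4 48*x^5 dx = 32768;  ∫_0^4 68*x^4 dx = 69632/5;
    ∫_0^4 40*x^3 dx = 2560;  ∫_0^4 4*x^2 dx = 256/3;  ∫_0^4 -8*x dx = -64;
    ∫_0^4 1 dx = 4.
  Sum: 262144/7 + 32768 + 69632/5 + 2560 + 256/3 − 64 + 4 = 9106532/105.
Adding: ||u||_{H^1}^2 = 5322304/63 + 9106532/105 = 53931116/315.


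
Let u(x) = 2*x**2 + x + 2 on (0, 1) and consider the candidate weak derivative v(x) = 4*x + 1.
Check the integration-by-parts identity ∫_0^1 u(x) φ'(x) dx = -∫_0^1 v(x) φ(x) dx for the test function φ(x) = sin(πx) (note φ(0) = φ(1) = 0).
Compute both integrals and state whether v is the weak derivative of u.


LHS = -6/π, RHS = -6/π. Yes, v = u' weakly.

u(x) = 2*x**2 + x + 2, classical derivative u'(x) = 4*x + 1.
φ(x) = sin(πx), so φ'(x) = π*cos(π*x).
Note φ(0) = φ(1) = 0, so the boundary term u·φ vanishes.
LHS = ∫_0^1 u(x) φ'(x) dx = ∫_0^1 (2*π*x^2*cos(π*x) + π*x*cos(π*x) + 2*π*cos(π*x)) dx. Term by term:
  ∫_0^1 2*π*cos(π*x) dx = 0;  ∫_0^1 π*x*cos(π*x) dx = -2/π;  ∫_0^1 2*π*x^2*cos(π*x) dx = -4/π.
Sum: 0 − 2/π − 4/π = -6/π.
So LHS = -6/π.
∫_0^1 v(x) φ(x) dx = ∫_0^1 (4*x*sin(π*x) + sin(π*x)) dx. Term by term:
  ∫_0^1 4*x*sin(π*x) dx = 4/π;  ∫_0^1 sin(π*x) dx = 2/π.
Sum: 4/π + 2/π = 6/π.
So RHS = -∫_0^1 v(x) φ(x) dx = -6/π.
LHS = RHS, so the identity holds for this test φ.
Moreover u is smooth here and v(x) = u'(x) = 4*x + 1 pointwise, so the identity holds for every test function. Hence v is the weak derivative of u.


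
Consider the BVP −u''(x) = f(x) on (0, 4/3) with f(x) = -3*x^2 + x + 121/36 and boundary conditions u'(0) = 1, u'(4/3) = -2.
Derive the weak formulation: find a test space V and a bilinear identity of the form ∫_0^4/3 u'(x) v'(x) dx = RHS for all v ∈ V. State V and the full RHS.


V = H^1(0, 4/3) (v unrestricted at boundary; u is determined up to an additive constant); weak form: ∫_0^4/3 u'v' dx = ∫_0^4/3 (-3*x^2 + x + 121/36) v dx − 2·v(4/3) − v(0) for all v ∈ V.

Multiply both sides by a test function v and integrate from 0 to 4/3:
  ∫_0^4/3 −u''(x) v(x) dx = ∫_0^4/3 f(x) v(x) dx.
Integrate the LHS by parts once:
  ∫_0^4/3 −u'' v dx = −[u'(x) v(x)]_0^4/3 + ∫_0^4/3 u'(x) v'(x) dx.
Thus ∫_0^4/3 u'(x) v'(x) dx = ∫_0^4/3 f(x) v(x) dx + [u'(x) v(x)]_0^4/3.
Choose V so that boundary terms are either known or forced to vanish.
u has inhomogeneous Neumann u'(0) = 1, u'(4/3) = -2. [u' v]_0^4/3 = (-2)·v(4/3) − (1)·v(0) = − 2·v(4/3) − v(0). Take V = H^1(0, 4/3); boundary term becomes part of RHS.
Weak formulation: find u (satisfying any essential BC) such that ∫_0^4/3 u'(x) v'(x) dx = ∫_0^4/3 f v dx − 2·v(4/3) − v(0) for all v ∈ V (Neumann data are natural BCs: they enter the RHS as boundary terms).
Substituting f(x) = -3*x^2 + x + 121/36, the right-hand side is ∫_0^4/3 (-3*x^2 + x + 121/36) v dx − 2·v(4/3) − v(0).
Compatibility check (pure Neumann): taking v ≡ 1 ∈ V gives 0 = ∫_0^4/3 f dx + (-2) − (1), i.e. ∫_0^4/3 f dx must equal u'(0) − u'(4/3) = 3. Indeed ∫_0^4/3 (-3*x^2 + x + 121/36) dx = 3, so the data are compatible. The solution is then unique only up to an additive constant (fix it e.g. by requiring ∫_0^4/3 u dx = 0).


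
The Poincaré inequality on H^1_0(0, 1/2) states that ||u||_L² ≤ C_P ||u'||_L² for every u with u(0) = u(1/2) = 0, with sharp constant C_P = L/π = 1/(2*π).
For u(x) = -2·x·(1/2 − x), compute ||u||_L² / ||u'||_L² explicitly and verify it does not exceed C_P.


||u||_L² / ||u'||_L² = sqrt(10)/20 < C_P = 1/(2*π).

u(x) = -2·x·(1/2 − x), so u'(x) = 4*x - 1.
u(x) = -2·x·(1/2 − x) vanishes at x = 0 and x = 1/2, so u ∈ H^1_0(0, 1/2). Differentiate via the product rule and integrate the resulting polynomials term by term.
  ∫_0^1/2 u² dx = ∫_0^1/2 (4*x^4 - 4*x^3 + x^2) dx. Term by term:
    ∫_0^1/2 4*x^4 dx = 1/40;  ∫_0^1/2 -4*x^3 dx = -1/16;  ∫_0^1/2 x^2 dx = 1/24.
  Sum: 1/40 − 1/16 + 1/24 = 1/240.
  ∫_0^1/2 (u')² dx = ∫_0^1/2 (16*x^2 - 8*x + 1) dx. Term by term:
    ∫_0^1/2 16*x^2 dx = 2/3;  ∫_0^1/2 -8*x dx = -1;  ∫_0^1/2 1 dx = 1/2.
  Sum: 2/3 − 1 + 1/2 = 1/6.
∫_0^1/2 u² dx = 1/240, so ||u||_L² = sqrt(15)/60.
∫_0^1/2 (u')² dx = 1/6, so ||u'||_L² = sqrt(6)/6.
Ratio ||u||_L² / ||u'||_L² = sqrt(10)/20.
Sharp Poincaré constant on H^1_0(0, 1/2) is C_P = L/π = 1/(2*π), achieved by sin(2*π·x).
A polynomial bump cannot attain the sharp Poincaré constant (only the first sine eigenfunction does), so the ratio is strictly less than C_P, consistent with ||u||_L² ≤ C_P ||u'||_L².
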